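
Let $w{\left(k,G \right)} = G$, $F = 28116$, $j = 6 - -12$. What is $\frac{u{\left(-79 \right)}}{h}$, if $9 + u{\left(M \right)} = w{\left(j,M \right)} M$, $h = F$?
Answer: $\frac{1558}{7029} \approx 0.22165$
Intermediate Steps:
$j = 18$ ($j = 6 + 12 = 18$)
$h = 28116$
$u{\left(M \right)} = -9 + M^{2}$ ($u{\left(M \right)} = -9 + M M = -9 + M^{2}$)
$\frac{u{\left(-79 \right)}}{h} = \frac{-9 + \left(-79\right)^{2}}{28116} = \left(-9 + 6241\right) \frac{1}{28116} = 6232 \cdot \frac{1}{28116} = \frac{1558}{7029}$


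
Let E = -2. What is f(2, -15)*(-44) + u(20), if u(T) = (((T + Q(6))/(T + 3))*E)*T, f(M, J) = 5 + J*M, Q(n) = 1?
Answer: 24460/23 ≈ 1063.5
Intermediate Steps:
u(T) = -2*T*(1 + T)/(3 + T) (u(T) = (((T + 1)/(T + 3))*(-2))*T = (((1 + T)/(3 + T))*(-2))*T = (-2*(1 + T)/(3 + T))*T = -2*T*(1 + T)/(3 + T))
f(2, -15)*(-44) + u(20) = (5 - 15*2)*(-44) - 2*20*(1 + 20)/(3 + 20) = (5 - 30)*(-44) - 2*20*21/23 = -25*(-44) - 2*20*1/23*21 = 1100 - 840/23 = 24460/23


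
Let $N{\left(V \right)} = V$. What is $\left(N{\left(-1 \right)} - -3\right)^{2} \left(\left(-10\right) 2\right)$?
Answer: $-80$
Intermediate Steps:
$\left(N{\left(-1 \right)} - -3\right)^{2} \left(\left(-10\right) 2\right) = \left(-1 - -3\right)^{2} \left(\left(-10\right) 2\right) = \left(-1 + 3\right)^{2} \left(-20\right) = 2^{2} \left(-20\right) = 4 \left(-20\right) = -80$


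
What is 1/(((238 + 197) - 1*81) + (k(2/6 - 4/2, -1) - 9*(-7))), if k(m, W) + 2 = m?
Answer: 3/1240 ≈ 0.0024194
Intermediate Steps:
k(m, W) = -2 + m
1/(((238 + 197) - 1*81) + (k(2/6 - 4/2, -1) - 9*(-7))) = 1/(((238 + 197) - 1*81) + ((-2 + (2/6 - 4/2)) - 9*(-7))) = 1/((435 - 81) + ((-2 + (2*(1/6) - 4*1/2)) + 63)) = 1/(354 + ((-2 + (1/3 - 2)) + 63)) = 1/(354 + ((-2 - 5/3) + 63)) = 1/(354 + (-11/3 + 63)) = 1/(354 + 178/3) = 1/(1240/3) = 3/1240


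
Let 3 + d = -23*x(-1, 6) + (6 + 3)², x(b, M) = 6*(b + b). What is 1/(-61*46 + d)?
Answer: -1/2452 ≈ -0.00040783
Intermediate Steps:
x(b, M) = 12*b (x(b, M) = 6*(2*b) = 12*b)
d = 354 (d = -3 + (-276*(-1) + (6 + 3)²) = -3 + (-23*(-12) + 9²) = -3 + (276 + 81) = -3 + 357 = 354)
1/(-61*46 + d) = 1/(-61*46 + 354) = 1/(-2806 + 354) = 1/(-2452) = -1/2452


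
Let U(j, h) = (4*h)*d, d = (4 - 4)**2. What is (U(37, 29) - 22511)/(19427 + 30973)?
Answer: -22511/50400 ≈ -0.44665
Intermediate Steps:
d = 0 (d = 0**2 = 0)
U(j, h) = 0 (U(j, h) = (4*h)*0 = 0)
(U(37, 29) - 22511)/(19427 + 30973) = (0 - 22511)/(19427 + 30973) = -22511/50400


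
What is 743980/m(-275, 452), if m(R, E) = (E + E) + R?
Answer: 743980/629 ≈ 1182.8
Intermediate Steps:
m(R, E) = R + 2*E (m(R, E) = 2*E + R = R + 2*E)
743980/m(-275, 452) = 743980/(-275 + 2*452) = 743980/(-275 + 904) = 743980/629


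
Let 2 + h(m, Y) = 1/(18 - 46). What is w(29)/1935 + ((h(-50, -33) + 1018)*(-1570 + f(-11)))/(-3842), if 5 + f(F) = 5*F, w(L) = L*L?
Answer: 44906865883/104079780 ≈ 431.47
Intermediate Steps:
w(L) = L**2
f(F) = -5 + 5*F
h(m, Y) = -57/28 (h(m, Y) = -2 + 1/(18 - 46) = -2 + 1/(-28) = -2 - 1/28 = -57/28)
w(29)/1935 + ((h(-50, -33) + 1018)*(-1570 + f(-11)))/(-3842) = 29**2/1935 + ((-57/28 + 1018)*(-1570 + (-5 + 5*(-11))))/(-3842) = 841*(1/1935) + (28447*(-1570 + (-5 - 55))/28)*(-1/3842) = 841/1935 + (28447*(-1570 - 60)/28)*(-1/3842) = 841/1935 + ((28447/28)*(-1630))*(-1/3842) = 841/1935 - 23184305/14*(-1/3842) = 841/1935 + 23184305/53788 = 44906865883/104079780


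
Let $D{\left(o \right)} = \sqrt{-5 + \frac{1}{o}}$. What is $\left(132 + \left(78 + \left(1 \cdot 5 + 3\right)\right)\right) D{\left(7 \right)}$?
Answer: $\frac{218 i \sqrt{238}}{7} \approx 480.45 i$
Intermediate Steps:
$\left(132 + \left(78 + \left(1 \cdot 5 + 3\right)\right)\right) D{\left(7 \right)} = \left(132 + \left(78 + \left(1 \cdot 5 + 3\right)\right)\right) \sqrt{-5 + \frac{1}{7}} = \left(132 + \left(78 + \left(5 + 3\right)\right)\right) \sqrt{-5 + \frac{1}{7}} = \left(132 + \left(78 + 8\right)\right) \sqrt{- \frac{34}{7}} = \left(132 + 86\right) \frac{i \sqrt{238}}{7} = 218 \frac{i \sqrt{238}}{7} = \frac{218 i \sqrt{238}}{7}$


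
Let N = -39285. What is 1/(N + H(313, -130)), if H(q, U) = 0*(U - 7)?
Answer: -1/39285 ≈ -2.5455e-5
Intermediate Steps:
H(q, U) = 0 (H(q, U) = 0*(-7 + U) = 0)
1/(N + H(313, -130)) = 1/(-39285 + 0) = 1/(-39285) = -1/39285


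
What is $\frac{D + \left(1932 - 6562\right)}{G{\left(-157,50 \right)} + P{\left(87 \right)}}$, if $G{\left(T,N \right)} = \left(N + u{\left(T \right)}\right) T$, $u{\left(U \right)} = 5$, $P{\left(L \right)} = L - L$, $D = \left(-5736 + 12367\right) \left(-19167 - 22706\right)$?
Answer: $\frac{277664493}{8635} \approx 32156.0$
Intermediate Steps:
$D = -277659863$ ($D = 6631 \left(-41873\right) = -277659863$)
$P{\left(L \right)} = 0$
$G{\left(T,N \right)} = T \left(5 + N\right)$ ($G{\left(T,N \right)} = \left(N + 5\right) T = \left(5 + N\right) T = T \left(5 + N\right)$)
$\frac{D + \left(1932 - 6562\right)}{G{\left(-157,50 \right)} + P{\left(87 \right)}} = \frac{-277659863 + \left(1932 - 6562\right)}{- 157 \left(5 + 50\right) + 0} = \frac{-277659863 - 4630}{\left(-157\right) 55 + 0} = - \frac{277664493}{-8635 + 0} = - \frac{277664493}{-8635} = \left(-277664493\right) \left(- \frac{1}{8635}\right) = \frac{277664493}{8635}$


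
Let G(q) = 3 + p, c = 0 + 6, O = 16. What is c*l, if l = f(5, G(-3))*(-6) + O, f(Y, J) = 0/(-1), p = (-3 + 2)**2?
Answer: 96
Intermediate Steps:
p = 1 (p = (-1)**2 = 1)
c = 6
G(q) = 4 (G(q) = 3 + 1 = 4)
f(Y, J) = 0 (f(Y, J) = 0*(-1) = 0)
l = 16 (l = 0*(-6) + 16 = 0 + 16 = 16)
c*l = 6*16 = 96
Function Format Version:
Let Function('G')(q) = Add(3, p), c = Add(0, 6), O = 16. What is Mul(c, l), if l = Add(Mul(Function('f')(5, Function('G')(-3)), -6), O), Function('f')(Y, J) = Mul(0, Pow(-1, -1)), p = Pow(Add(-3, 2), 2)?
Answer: 96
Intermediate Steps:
p = 1 (p = Pow(-1, 2) = 1)
c = 6
Function('G')(q) = 4 (Function('G')(q) = Add(3, 1) = 4)
Function('f')(Y, J) = 0 (Function('f')(Y, J) = Mul(0, -1) = 0)
l = 16 (l = Add(Mul(0, -6), 16) = Add(0, 16) = 16)
Mul(c, l) = Mul(6, 16) = 96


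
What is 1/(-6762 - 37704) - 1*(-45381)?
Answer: 2017911545/44466 ≈ 45381.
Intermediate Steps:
1/(-6762 - 37704) - 1*(-45381) = 1/(-44466) + 45381 = -1/44466 + 45381 = 2017911545/44466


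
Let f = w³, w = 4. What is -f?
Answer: -64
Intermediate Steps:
f = 64 (f = 4³ = 64)
-f = -1*64 = -64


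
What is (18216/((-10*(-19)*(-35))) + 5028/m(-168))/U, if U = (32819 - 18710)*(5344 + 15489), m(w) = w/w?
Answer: 5569664/325775516675 ≈ 1.7097e-5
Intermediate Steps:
m(w) = 1
U = 293932797 (U = 14109*20833 = 293932797)
(18216/((-10*(-19)*(-35))) + 5028/m(-168))/U = (18216/((-10*(-19)*(-35))) + 5028/1)/293932797 = (18216/((190*(-35))) + 5028*1)*(1/293932797) = (18216/(-6650) + 5028)*(1/293932797) = (18216*(-1/6650) + 5028)*(1/293932797) = (-9108/3325 + 5028)*(1/293932797) = (16708992/3325)*(1/293932797) = 5569664/325775516675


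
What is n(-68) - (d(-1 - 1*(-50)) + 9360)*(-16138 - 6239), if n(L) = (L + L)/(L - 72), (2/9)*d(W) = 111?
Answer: 15443822273/70 ≈ 2.2063e+8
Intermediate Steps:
d(W) = 999/2 (d(W) = (9/2)*111 = 999/2)
n(L) = 2*L/(-72 + L) (n(L) = (2*L)/(-72 + L) = 2*L/(-72 + L))
n(-68) - (d(-1 - 1*(-50)) + 9360)*(-16138 - 6239) = 2*(-68)/(-72 - 68) - (999/2 + 9360)*(-16138 - 6239) = 2*(-68)/(-140) - 19719*(-22377)/2 = 2*(-68)*(-1/140) - 1*(-441252063/2) = 34/35 + 441252063/2 = 15443822273/70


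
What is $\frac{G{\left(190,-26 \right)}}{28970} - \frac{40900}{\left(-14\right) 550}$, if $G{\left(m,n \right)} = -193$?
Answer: $\frac{11833869}{2230690} \approx 5.305$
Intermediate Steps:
$\frac{G{\left(190,-26 \right)}}{28970} - \frac{40900}{\left(-14\right) 550} = - \frac{193}{28970} - \frac{40900}{\left(-14\right) 550} = \left(-193\right) \frac{1}{28970} - \frac{40900}{-7700} = - \frac{193}{28970} - - \frac{409}{77} = - \frac{193}{28970} + \frac{409}{77} = \frac{11833869}{2230690}$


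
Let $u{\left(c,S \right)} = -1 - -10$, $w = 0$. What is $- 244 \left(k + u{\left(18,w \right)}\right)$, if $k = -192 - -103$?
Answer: $19520$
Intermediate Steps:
$u{\left(c,S \right)} = 9$ ($u{\left(c,S \right)} = -1 + 10 = 9$)
$k = -89$ ($k = -192 + 103 = -89$)
$- 244 \left(k + u{\left(18,w \right)}\right) = - 244 \left(-89 + 9\right) = \left(-244\right) \left(-80\right) = 19520$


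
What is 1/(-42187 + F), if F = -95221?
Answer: -1/137408 ≈ -7.2776e-6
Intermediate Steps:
1/(-42187 + F) = 1/(-42187 - 95221) = 1/(-137408) = -1/137408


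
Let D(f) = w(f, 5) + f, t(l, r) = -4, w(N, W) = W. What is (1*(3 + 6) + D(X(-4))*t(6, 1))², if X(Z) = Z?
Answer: 25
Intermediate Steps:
D(f) = 5 + f
(1*(3 + 6) + D(X(-4))*t(6, 1))² = (1*(3 + 6) + (5 - 4)*(-4))² = (1*9 + 1*(-4))² = (9 - 4)² = 5² = 25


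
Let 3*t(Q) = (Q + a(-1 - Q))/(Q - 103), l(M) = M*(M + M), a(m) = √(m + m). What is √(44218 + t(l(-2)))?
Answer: √(3591604770 - 855*I*√2)/285 ≈ 210.28 - 3.5397e-5*I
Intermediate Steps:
a(m) = √2*√m (a(m) = √(2*m) = √2*√m)
l(M) = 2*M² (l(M) = M*(2*M) = 2*M²)
t(Q) = (Q + √2*√(-1 - Q))/(3*(-103 + Q)) (t(Q) = ((Q + √2*√(-1 - Q))/(Q - 103))/3 = ((Q + √2*√(-1 - Q))/(-103 + Q))/3 = (Q + √2*√(-1 - Q))/(3*(-103 + Q)))
√(44218 + t(l(-2))) = √(44218 + ((2*(-2)²)/3 + √(-2 - 4*(-2)²)/3)/(-103 + 2*(-2)²)) = √(44218 + ((2*4)/3 + √(-2 - 4*4)/3)/(-103 + 2*4)) = √(44218 + ((⅓)*8 + √(-2 - 2*8)/3)/(-103 + 8)) = √(44218 + (8/3 + √(-2 - 16)/3)/(-95)) = √(44218 - (8/3 + √(-18)/3)/95) = √(44218 - (8/3 + (3*I*√2)/3)/95) = √(44218 - (8/3 + I*√2)/95) = √(44218 + (-8/285 - I*√2/95)) = √(12602122/285 - I*√2/95)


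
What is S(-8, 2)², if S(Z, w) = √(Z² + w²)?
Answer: 68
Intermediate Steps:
S(-8, 2)² = (√((-8)² + 2²))² = (√(64 + 4))² = (√68)² = (2*√17)² = 68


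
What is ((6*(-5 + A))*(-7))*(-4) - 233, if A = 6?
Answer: -65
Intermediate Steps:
((6*(-5 + A))*(-7))*(-4) - 233 = ((6*(-5 + 6))*(-7))*(-4) - 233 = ((6*1)*(-7))*(-4) - 233 = (6*(-7))*(-4) - 233 = -42*(-4) - 233 = 168 - 233 = -65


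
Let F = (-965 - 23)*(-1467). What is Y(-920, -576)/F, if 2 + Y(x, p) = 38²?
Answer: 721/724698 ≈ 0.00099490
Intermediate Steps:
Y(x, p) = 1442 (Y(x, p) = -2 + 38² = -2 + 1444 = 1442)
F = 1449396 (F = -988*(-1467) = 1449396)
Y(-920, -576)/F = 1442/1449396 = 1442*(1/1449396) = 721/724698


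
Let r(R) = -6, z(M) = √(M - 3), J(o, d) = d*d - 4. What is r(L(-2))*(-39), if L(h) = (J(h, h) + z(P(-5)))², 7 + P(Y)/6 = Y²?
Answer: 234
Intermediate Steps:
J(o, d) = -4 + d² (J(o, d) = d² - 4 = -4 + d²)
P(Y) = -42 + 6*Y²
z(M) = √(-3 + M)
L(h) = (-4 + √105 + h²)² (L(h) = ((-4 + h²) + √(-3 + (-42 + 6*(-5)²)))² = ((-4 + h²) + √(-3 + (-42 + 6*25)))² = ((-4 + h²) + √(-3 + (-42 + 150)))² = ((-4 + h²) + √(-3 + 108))² = ((-4 + h²) + √105)² = (-4 + √105 + h²)²)
r(L(-2))*(-39) = -6*(-39) = 234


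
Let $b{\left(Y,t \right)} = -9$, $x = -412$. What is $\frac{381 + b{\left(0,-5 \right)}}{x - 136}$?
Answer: $- \frac{93}{137} \approx -0.67883$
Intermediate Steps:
$\frac{381 + b{\left(0,-5 \right)}}{x - 136} = \frac{381 - 9}{-412 - 136} = \frac{372}{-548} = 372 \left(- \frac{1}{548}\right) = - \frac{93}{137}$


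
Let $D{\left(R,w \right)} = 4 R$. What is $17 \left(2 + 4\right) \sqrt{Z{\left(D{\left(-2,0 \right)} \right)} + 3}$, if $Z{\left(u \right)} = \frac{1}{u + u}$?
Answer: $\frac{51 \sqrt{47}}{2} \approx 174.82$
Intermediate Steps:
$Z{\left(u \right)} = \frac{1}{2 u}$
$17 \left(2 + 4\right) \sqrt{Z{\left(D{\left(-2,0 \right)} \right)} + 3} = 17 \left(2 + 4\right) \sqrt{\frac{1}{2 \cdot 4 \left(-2\right)} + 3} = 17 \cdot 6 \sqrt{\frac{1}{2 \left(-8\right)} + 3} = 102 \sqrt{\frac{1}{2} \left(- \frac{1}{8}\right) + 3} = 102 \sqrt{- \frac{1}{16} + 3} = 102 \sqrt{\frac{47}{16}} = 102 \frac{\sqrt{47}}{4} = \frac{51 \sqrt{47}}{2}$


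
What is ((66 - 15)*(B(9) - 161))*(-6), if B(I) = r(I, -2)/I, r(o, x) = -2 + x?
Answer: 49402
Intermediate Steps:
B(I) = -4/I (B(I) = (-2 - 2)/I = -4/I)
((66 - 15)*(B(9) - 161))*(-6) = ((66 - 15)*(-4/9 - 161))*(-6) = (51*(-4*⅑ - 161))*(-6) = (51*(-4/9 - 161))*(-6) = (51*(-1453/9))*(-6) = -24701/3*(-6) = 49402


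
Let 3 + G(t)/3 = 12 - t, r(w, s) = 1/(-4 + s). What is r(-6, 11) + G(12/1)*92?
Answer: -5795/7 ≈ -827.86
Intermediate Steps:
G(t) = 27 - 3*t (G(t) = -9 + 3*(12 - t) = -9 + (36 - 3*t) = 27 - 3*t)
r(-6, 11) + G(12/1)*92 = 1/(-4 + 11) + (27 - 36/1)*92 = 1/7 + (27 - 36)*92 = ⅐ + (27 - 3*12)*92 = ⅐ + (27 - 36)*92 = ⅐ - 9*92 = ⅐ - 828 = -5795/7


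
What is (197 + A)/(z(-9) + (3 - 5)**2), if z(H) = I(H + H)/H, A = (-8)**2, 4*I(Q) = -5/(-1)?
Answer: 9396/139 ≈ 67.597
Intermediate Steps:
I(Q) = 5/4 (I(Q) = (-5/(-1))/4 = (-5*(-1))/4 = (1/4)*5 = 5/4)
A = 64
z(H) = 5/(4*H)
(197 + A)/(z(-9) + (3 - 5)**2) = (197 + 64)/((5/4)/(-9) + (3 - 5)**2) = 261/((5/4)*(-1/9) + (-2)**2) = 261/(-5/36 + 4) = 261/(139/36) = 261*(36/139) = 9396/139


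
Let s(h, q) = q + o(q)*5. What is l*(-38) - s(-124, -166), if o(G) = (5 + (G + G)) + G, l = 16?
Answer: 2023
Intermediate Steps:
o(G) = 5 + 3*G (o(G) = (5 + 2*G) + G = 5 + 3*G)
s(h, q) = 25 + 16*q (s(h, q) = q + (5 + 3*q)*5 = q + (25 + 15*q) = 25 + 16*q)
l*(-38) - s(-124, -166) = 16*(-38) - (25 + 16*(-166)) = -608 - (25 - 2656) = -608 - 1*(-2631) = -608 + 2631 = 2023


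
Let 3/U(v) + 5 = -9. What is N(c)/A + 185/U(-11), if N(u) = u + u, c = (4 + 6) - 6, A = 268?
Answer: -173524/201 ≈ -863.30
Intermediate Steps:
U(v) = -3/14 (U(v) = 3/(-5 - 9) = 3/(-14) = 3*(-1/14) = -3/14)
c = 4 (c = 10 - 6 = 4)
N(u) = 2*u
N(c)/A + 185/U(-11) = (2*4)/268 + 185/(-3/14) = 8*(1/268) + 185*(-14/3) = 2/67 - 2590/3 = -173524/201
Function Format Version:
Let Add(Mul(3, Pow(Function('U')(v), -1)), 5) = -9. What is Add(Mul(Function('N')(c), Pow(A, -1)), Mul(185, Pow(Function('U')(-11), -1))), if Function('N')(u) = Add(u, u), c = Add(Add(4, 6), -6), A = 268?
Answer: Rational(-173524, 201) ≈ -863.30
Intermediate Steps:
Function('U')(v) = Rational(-3, 14) (Function('U')(v) = Mul(3, Pow(Add(-5, -9), -1)) = Mul(3, Pow(-14, -1)) = Mul(3, Rational(-1, 14)) = Rational(-3, 14))
c = 4 (c = Add(10, -6) = 4)
Function('N')(u) = Mul(2, u)
Add(Mul(Function('N')(c), Pow(A, -1)), Mul(185, Pow(Function('U')(-11), -1))) = Add(Mul(Mul(2, 4), Pow(268, -1)), Mul(185, Pow(Rational(-3, 14), -1))) = Add(Mul(8, Rational(1, 268)), Mul(185, Rational(-14, 3))) = Add(Rational(2, 67), Rational(-2590, 3)) = Rational(-173524, 201)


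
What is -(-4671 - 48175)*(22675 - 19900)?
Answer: 146647650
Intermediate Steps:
-(-4671 - 48175)*(22675 - 19900) = -(-52846)*2775 = -1*(-146647650) = 146647650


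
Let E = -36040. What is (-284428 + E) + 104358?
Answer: -216110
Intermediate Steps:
(-284428 + E) + 104358 = (-284428 - 36040) + 104358 = -320468 + 104358 = -216110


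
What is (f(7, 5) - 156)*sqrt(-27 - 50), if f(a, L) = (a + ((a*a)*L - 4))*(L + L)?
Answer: 2324*I*sqrt(77) ≈ 20393.0*I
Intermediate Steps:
f(a, L) = 2*L*(-4 + a + L*a**2) (f(a, L) = (a + (a**2*L - 4))*(2*L) = (a + (L*a**2 - 4))*(2*L) = (a + (-4 + L*a**2))*(2*L) = (-4 + a + L*a**2)*(2*L) = 2*L*(-4 + a + L*a**2))
(f(7, 5) - 156)*sqrt(-27 - 50) = (2*5*(-4 + 7 + 5*7**2) - 156)*sqrt(-27 - 50) = (2*5*(-4 + 7 + 5*49) - 156)*sqrt(-77) = (2*5*(-4 + 7 + 245) - 156)*(I*sqrt(77)) = (2*5*248 - 156)*(I*sqrt(77)) = (2480 - 156)*(I*sqrt(77)) = 2324*(I*sqrt(77)) = 2324*I*sqrt(77)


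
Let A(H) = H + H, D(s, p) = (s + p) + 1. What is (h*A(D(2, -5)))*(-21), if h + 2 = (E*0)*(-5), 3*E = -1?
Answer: -168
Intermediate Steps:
E = -⅓ (E = (⅓)*(-1) = -⅓ ≈ -0.33333)
h = -2 (h = -2 - ⅓*0*(-5) = -2 + 0*(-5) = -2 + 0 = -2)
D(s, p) = 1 + p + s (D(s, p) = (p + s) + 1 = 1 + p + s)
A(H) = 2*H
(h*A(D(2, -5)))*(-21) = -4*(1 - 5 + 2)*(-21) = -4*(-2)*(-21) = -2*(-4)*(-21) = 8*(-21) = -168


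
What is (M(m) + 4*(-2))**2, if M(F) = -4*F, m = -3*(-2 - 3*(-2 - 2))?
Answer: 12544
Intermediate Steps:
m = -30 (m = -3*(-2 - 3*(-4)) = -3*(-2 + 12) = -3*10 = -30)
(M(m) + 4*(-2))**2 = (-4*(-30) + 4*(-2))**2 = (120 - 8)**2 = 112**2 = 12544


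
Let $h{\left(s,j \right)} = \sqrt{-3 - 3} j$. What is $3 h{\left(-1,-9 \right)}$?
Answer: $- 27 i \sqrt{6} \approx - 66.136 i$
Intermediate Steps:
$h{\left(s,j \right)} = i j \sqrt{6}$ ($h{\left(s,j \right)} = \sqrt{-6} j = i \sqrt{6} j = i j \sqrt{6}$)
$3 h{\left(-1,-9 \right)} = 3 i \left(-9\right) \sqrt{6} = 3 \left(- 9 i \sqrt{6}\right) = - 27 i \sqrt{6}$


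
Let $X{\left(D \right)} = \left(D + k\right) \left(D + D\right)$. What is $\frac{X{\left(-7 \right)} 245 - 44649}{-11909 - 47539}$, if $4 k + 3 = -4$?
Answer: $\frac{29273}{118896} \approx 0.24621$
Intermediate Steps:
$k = - \frac{7}{4}$ ($k = - \frac{3}{4} + \frac{1}{4} \left(-4\right) = - \frac{3}{4} - 1 = - \frac{7}{4} \approx -1.75$)
$X{\left(D \right)} = 2 D \left(- \frac{7}{4} + D\right)$ ($X{\left(D \right)} = \left(D - \frac{7}{4}\right) \left(D + D\right) = \left(- \frac{7}{4} + D\right) 2 D = 2 D \left(- \frac{7}{4} + D\right)$)
$\frac{X{\left(-7 \right)} 245 - 44649}{-11909 - 47539} = \frac{\frac{1}{2} \left(-7\right) \left(-7 + 4 \left(-7\right)\right) 245 - 44649}{-11909 - 47539} = \frac{\frac{1}{2} \left(-7\right) \left(-7 - 28\right) 245 - 44649}{-59448} = \left(\frac{1}{2} \left(-7\right) \left(-35\right) 245 - 44649\right) \left(- \frac{1}{59448}\right) = \left(\frac{245}{2} \cdot 245 - 44649\right) \left(- \frac{1}{59448}\right) = \left(\frac{60025}{2} - 44649\right) \left(- \frac{1}{59448}\right) = \left(- \frac{29273}{2}\right) \left(- \frac{1}{59448}\right) = \frac{29273}{118896}$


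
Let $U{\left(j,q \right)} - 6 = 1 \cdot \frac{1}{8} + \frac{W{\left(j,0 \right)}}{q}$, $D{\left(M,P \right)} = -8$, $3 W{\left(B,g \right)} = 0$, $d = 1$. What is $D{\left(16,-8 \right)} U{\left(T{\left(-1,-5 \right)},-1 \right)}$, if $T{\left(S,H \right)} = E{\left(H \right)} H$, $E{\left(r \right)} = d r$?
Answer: $-49$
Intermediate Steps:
$W{\left(B,g \right)} = 0$ ($W{\left(B,g \right)} = \frac{1}{3} \cdot 0 = 0$)
$E{\left(r \right)} = r$ ($E{\left(r \right)} = 1 r = r$)
$T{\left(S,H \right)} = H^{2}$ ($T{\left(S,H \right)} = H H = H^{2}$)
$U{\left(j,q \right)} = \frac{49}{8}$ ($U{\left(j,q \right)} = 6 + \left(1 \cdot \frac{1}{8} + \frac{0}{q}\right) = 6 + \left(1 \cdot \frac{1}{8} + 0\right) = 6 + \left(\frac{1}{8} + 0\right) = 6 + \frac{1}{8} = \frac{49}{8}$)
$D{\left(16,-8 \right)} U{\left(T{\left(-1,-5 \right)},-1 \right)} = \left(-8\right) \frac{49}{8} = -49$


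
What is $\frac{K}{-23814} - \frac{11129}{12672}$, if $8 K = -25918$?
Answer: $- \frac{12442883}{16765056} \approx -0.74219$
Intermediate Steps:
$K = - \frac{12959}{4}$ ($K = \frac{1}{8} \left(-25918\right) = - \frac{12959}{4} \approx -3239.8$)
$\frac{K}{-23814} - \frac{11129}{12672} = - \frac{12959}{4 \left(-23814\right)} - \frac{11129}{12672} = \left(- \frac{12959}{4}\right) \left(- \frac{1}{23814}\right) - \frac{11129}{12672} = \frac{12959}{95256} - \frac{11129}{12672} = - \frac{12442883}{16765056}$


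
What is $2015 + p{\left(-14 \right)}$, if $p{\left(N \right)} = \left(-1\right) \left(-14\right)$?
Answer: $2029$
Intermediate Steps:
$p{\left(N \right)} = 14$
$2015 + p{\left(-14 \right)} = 2015 + 14 = 2029$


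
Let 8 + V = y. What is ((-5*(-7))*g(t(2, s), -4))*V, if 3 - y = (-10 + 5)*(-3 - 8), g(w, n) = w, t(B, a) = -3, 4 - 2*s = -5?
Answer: 6300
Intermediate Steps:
s = 9/2 (s = 2 - ½*(-5) = 2 + 5/2 = 9/2 ≈ 4.5000)
y = -52 (y = 3 - (-10 + 5)*(-3 - 8) = 3 - (-5)*(-11) = 3 - 1*55 = 3 - 55 = -52)
V = -60 (V = -8 - 52 = -60)
((-5*(-7))*g(t(2, s), -4))*V = (-5*(-7)*(-3))*(-60) = (35*(-3))*(-60) = -105*(-60) = 6300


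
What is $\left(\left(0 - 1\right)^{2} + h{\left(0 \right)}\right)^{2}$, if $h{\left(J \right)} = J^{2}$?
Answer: $1$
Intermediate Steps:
$\left(\left(0 - 1\right)^{2} + h{\left(0 \right)}\right)^{2} = \left(\left(0 - 1\right)^{2} + 0^{2}\right)^{2} = \left(\left(-1\right)^{2} + 0\right)^{2} = \left(1 + 0\right)^{2} = 1^{2} = 1$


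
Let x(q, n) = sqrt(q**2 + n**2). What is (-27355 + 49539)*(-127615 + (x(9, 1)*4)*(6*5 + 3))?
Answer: -2831011160 + 2928288*sqrt(82) ≈ -2.8045e+9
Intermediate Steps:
x(q, n) = sqrt(n**2 + q**2)
(-27355 + 49539)*(-127615 + (x(9, 1)*4)*(6*5 + 3)) = (-27355 + 49539)*(-127615 + (sqrt(1**2 + 9**2)*4)*(6*5 + 3)) = 22184*(-127615 + (sqrt(1 + 81)*4)*(30 + 3)) = 22184*(-127615 + (sqrt(82)*4)*33) = 22184*(-127615 + (4*sqrt(82))*33) = 22184*(-127615 + 132*sqrt(82)) = -2831011160 + 2928288*sqrt(82)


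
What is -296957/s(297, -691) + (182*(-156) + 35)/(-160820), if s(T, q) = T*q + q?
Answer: 179851817/111126620 ≈ 1.6184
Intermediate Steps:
s(T, q) = q + T*q
-296957/s(297, -691) + (182*(-156) + 35)/(-160820) = -296957*(-1/(691*(1 + 297))) + (182*(-156) + 35)/(-160820) = -296957/((-691*298)) + (-28392 + 35)*(-1/160820) = -296957/(-205918) - 28357*(-1/160820) = -296957*(-1/205918) + 28357/160820 = 1993/1382 + 28357/160820 = 179851817/111126620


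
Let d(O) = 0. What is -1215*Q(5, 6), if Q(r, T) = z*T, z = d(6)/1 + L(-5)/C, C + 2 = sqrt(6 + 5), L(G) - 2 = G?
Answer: 43740/7 + 21870*sqrt(11)/7 ≈ 16611.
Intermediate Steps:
L(G) = 2 + G
C = -2 + sqrt(11) (C = -2 + sqrt(6 + 5) = -2 + sqrt(11) ≈ 1.3166)
z = -3/(-2 + sqrt(11)) (z = 0/1 + (2 - 5)/(-2 + sqrt(11)) = 0*1 - 3/(-2 + sqrt(11)) = 0 - 3/(-2 + sqrt(11)) = -3/(-2 + sqrt(11)) ≈ -2.2786)
Q(r, T) = T*(-6/7 - 3*sqrt(11)/7) (Q(r, T) = (-6/7 - 3*sqrt(11)/7)*T = T*(-6/7 - 3*sqrt(11)/7))
-1215*Q(5, 6) = -1215*(-6/7*6 - 3/7*6*sqrt(11)) = -1215*(-36/7 - 18*sqrt(11)/7) = 43740/7 + 21870*sqrt(11)/7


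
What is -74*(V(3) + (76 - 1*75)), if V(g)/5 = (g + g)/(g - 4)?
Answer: 2146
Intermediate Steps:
V(g) = 10*g/(-4 + g) (V(g) = 5*((g + g)/(g - 4)) = 5*((2*g)/(-4 + g)) = 5*(2*g/(-4 + g)) = 10*g/(-4 + g))
-74*(V(3) + (76 - 1*75)) = -74*(10*3/(-4 + 3) + (76 - 1*75)) = -74*(10*3/(-1) + (76 - 75)) = -74*(10*3*(-1) + 1) = -74*(-30 + 1) = -74*(-29) = 2146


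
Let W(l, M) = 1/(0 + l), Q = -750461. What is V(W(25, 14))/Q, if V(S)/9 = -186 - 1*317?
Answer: 4527/750461 ≈ 0.0060323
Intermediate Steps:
W(l, M) = 1/l
V(S) = -4527 (V(S) = 9*(-186 - 1*317) = 9*(-186 - 317) = 9*(-503) = -4527)
V(W(25, 14))/Q = -4527/(-750461) = -4527*(-1/750461) = 4527/750461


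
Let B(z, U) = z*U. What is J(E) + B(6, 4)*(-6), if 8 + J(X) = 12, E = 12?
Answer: -140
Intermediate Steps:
B(z, U) = U*z
J(X) = 4 (J(X) = -8 + 12 = 4)
J(E) + B(6, 4)*(-6) = 4 + (4*6)*(-6) = 4 + 24*(-6) = 4 - 144 = -140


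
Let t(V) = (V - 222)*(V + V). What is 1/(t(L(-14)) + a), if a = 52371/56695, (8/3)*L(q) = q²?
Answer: -4930/107614881 ≈ -4.5812e-5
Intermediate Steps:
L(q) = 3*q²/8
t(V) = 2*V*(-222 + V) (t(V) = (-222 + V)*(2*V) = 2*V*(-222 + V))
a = 2277/2465 (a = 52371*(1/56695) = 2277/2465 ≈ 0.92373)
1/(t(L(-14)) + a) = 1/(2*((3/8)*(-14)²)*(-222 + (3/8)*(-14)²) + 2277/2465) = 1/(2*((3/8)*196)*(-222 + (3/8)*196) + 2277/2465) = 1/(2*(147/2)*(-222 + 147/2) + 2277/2465) = 1/(2*(147/2)*(-297/2) + 2277/2465) = 1/(-43659/2 + 2277/2465) = 1/(-107614881/4930) = -4930/107614881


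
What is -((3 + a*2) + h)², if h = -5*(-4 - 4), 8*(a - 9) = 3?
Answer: -61009/16 ≈ -3813.1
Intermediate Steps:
a = 75/8 (a = 9 + (⅛)*3 = 9 + 3/8 = 75/8 ≈ 9.3750)
h = 40 (h = -5*(-8) = 40)
-((3 + a*2) + h)² = -((3 + (75/8)*2) + 40)² = -((3 + 75/4) + 40)² = -(87/4 + 40)² = -(247/4)² = -1*61009/16 = -61009/16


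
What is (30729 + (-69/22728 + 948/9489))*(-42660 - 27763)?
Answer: -51856532857829837/23962888 ≈ -2.1640e+9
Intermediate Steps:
(30729 + (-69/22728 + 948/9489))*(-42660 - 27763) = (30729 + (-69*1/22728 + 948*(1/9489)))*(-70423) = (30729 + (-23/7576 + 316/3163))*(-70423) = (30729 + 2321267/23962888)*(-70423) = (736357906619/23962888)*(-70423) = -51856532857829837/23962888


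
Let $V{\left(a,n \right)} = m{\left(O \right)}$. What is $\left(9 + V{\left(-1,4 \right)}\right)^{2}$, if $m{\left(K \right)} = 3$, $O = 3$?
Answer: $144$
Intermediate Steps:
$V{\left(a,n \right)} = 3$
$\left(9 + V{\left(-1,4 \right)}\right)^{2} = \left(9 + 3\right)^{2} = 12^{2} = 144$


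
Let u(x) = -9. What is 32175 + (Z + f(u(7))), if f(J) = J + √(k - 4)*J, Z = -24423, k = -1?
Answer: 7743 - 9*I*√5 ≈ 7743.0 - 20.125*I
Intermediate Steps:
f(J) = J + I*J*√5 (f(J) = J + √(-1 - 4)*J = J + √(-5)*J = J + (I*√5)*J = J + I*J*√5)
32175 + (Z + f(u(7))) = 32175 + (-24423 - 9*(1 + I*√5)) = 32175 + (-24423 + (-9 - 9*I*√5)) = 32175 + (-24432 - 9*I*√5) = 7743 - 9*I*√5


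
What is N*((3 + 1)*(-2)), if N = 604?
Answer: -4832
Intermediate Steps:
N*((3 + 1)*(-2)) = 604*((3 + 1)*(-2)) = 604*(4*(-2)) = 604*(-8) = -4832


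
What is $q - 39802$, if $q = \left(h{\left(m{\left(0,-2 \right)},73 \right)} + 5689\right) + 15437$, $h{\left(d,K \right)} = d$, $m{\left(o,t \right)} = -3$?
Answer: $-18679$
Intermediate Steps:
$q = 21123$ ($q = \left(-3 + 5689\right) + 15437 = 5686 + 15437 = 21123$)
$q - 39802 = 21123 - 39802 = -18679$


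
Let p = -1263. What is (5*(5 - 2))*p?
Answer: -18945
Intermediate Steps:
(5*(5 - 2))*p = (5*(5 - 2))*(-1263) = (5*3)*(-1263) = 15*(-1263) = -18945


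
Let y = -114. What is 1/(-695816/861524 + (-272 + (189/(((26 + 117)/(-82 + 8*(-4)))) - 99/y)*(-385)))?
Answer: 106398214/6107397054231 ≈ 1.7421e-5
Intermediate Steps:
1/(-695816/861524 + (-272 + (189/(((26 + 117)/(-82 + 8*(-4)))) - 99/y)*(-385))) = 1/(-695816/861524 + (-272 + (189/(((26 + 117)/(-82 + 8*(-4)))) - 99/(-114))*(-385))) = 1/(-695816*1/861524 + (-272 + (189/((143/(-82 - 32))) - 99*(-1/114))*(-385))) = 1/(-173954/215381 + (-272 + (189/((143/(-114))) + 33/38)*(-385))) = 1/(-173954/215381 + (-272 + (189/((143*(-1/114))) + 33/38)*(-385))) = 1/(-173954/215381 + (-272 + (189/(-143/114) + 33/38)*(-385))) = 1/(-173954/215381 + (-272 + (189*(-114/143) + 33/38)*(-385))) = 1/(-173954/215381 + (-272 + (-21546/143 + 33/38)*(-385))) = 1/(-173954/215381 + (-272 - 814029/5434*(-385))) = 1/(-173954/215381 + (-272 + 28491015/494)) = 1/(-173954/215381 + 28356647/494) = 1/(6107397054231/106398214) = 106398214/6107397054231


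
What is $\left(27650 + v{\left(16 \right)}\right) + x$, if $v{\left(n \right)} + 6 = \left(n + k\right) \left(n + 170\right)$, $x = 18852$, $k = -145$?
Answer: $22502$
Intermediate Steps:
$v{\left(n \right)} = -6 + \left(-145 + n\right) \left(170 + n\right)$ ($v{\left(n \right)} = -6 + \left(n - 145\right) \left(n + 170\right) = -6 + \left(-145 + n\right) \left(170 + n\right)$)
$\left(27650 + v{\left(16 \right)}\right) + x = \left(27650 + \left(-24656 + 16^{2} + 25 \cdot 16\right)\right) + 18852 = \left(27650 + \left(-24656 + 256 + 400\right)\right) + 18852 = \left(27650 - 24000\right) + 18852 = 3650 + 18852 = 22502$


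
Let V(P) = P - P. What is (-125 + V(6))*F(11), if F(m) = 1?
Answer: -125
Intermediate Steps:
V(P) = 0
(-125 + V(6))*F(11) = (-125 + 0)*1 = -125*1 = -125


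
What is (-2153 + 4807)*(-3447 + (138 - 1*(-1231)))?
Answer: -5515012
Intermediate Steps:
(-2153 + 4807)*(-3447 + (138 - 1*(-1231))) = 2654*(-3447 + (138 + 1231)) = 2654*(-3447 + 1369) = 2654*(-2078) = -5515012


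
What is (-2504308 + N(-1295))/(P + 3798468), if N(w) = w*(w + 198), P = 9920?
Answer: -1083693/3808388 ≈ -0.28455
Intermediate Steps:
N(w) = w*(198 + w)
(-2504308 + N(-1295))/(P + 3798468) = (-2504308 - 1295*(198 - 1295))/(9920 + 3798468) = (-2504308 - 1295*(-1097))/3808388 = (-2504308 + 1420615)*(1/3808388) = -1083693*1/3808388 = -1083693/3808388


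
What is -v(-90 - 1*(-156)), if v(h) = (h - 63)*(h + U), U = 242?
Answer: -924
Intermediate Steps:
v(h) = (-63 + h)*(242 + h) (v(h) = (h - 63)*(h + 242) = (-63 + h)*(242 + h))
-v(-90 - 1*(-156)) = -(-15246 + (-90 - 1*(-156))² + 179*(-90 - 1*(-156))) = -(-15246 + (-90 + 156)² + 179*(-90 + 156)) = -(-15246 + 66² + 179*66) = -(-15246 + 4356 + 11814) = -1*924 = -924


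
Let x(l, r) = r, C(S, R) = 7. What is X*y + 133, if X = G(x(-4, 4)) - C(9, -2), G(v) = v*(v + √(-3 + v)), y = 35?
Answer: 588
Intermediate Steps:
X = 13 (X = 4*(4 + √(-3 + 4)) - 1*7 = 4*(4 + √1) - 7 = 4*(4 + 1) - 7 = 4*5 - 7 = 20 - 7 = 13)
X*y + 133 = 13*35 + 133 = 455 + 133 = 588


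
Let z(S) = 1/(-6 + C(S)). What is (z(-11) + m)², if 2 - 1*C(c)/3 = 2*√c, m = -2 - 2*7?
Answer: (1056 - I*√11)²/4356 ≈ 256.0 - 1.6081*I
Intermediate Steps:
m = -16 (m = -2 - 14 = -16)
C(c) = 6 - 6*√c
z(S) = -1/(6*√S) (z(S) = 1/(-6 + (6 - 6*√S)) = 1/(-6*√S) = -1/(6*√S))
(z(-11) + m)² = (-(-1)*I*√11/66 - 16)² = (I*√11/66 - 16)² = (-16 + I*√11/66)²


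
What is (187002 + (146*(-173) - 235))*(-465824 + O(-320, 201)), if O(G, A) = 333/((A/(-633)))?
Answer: -5052077590739/67 ≈ -7.5404e+10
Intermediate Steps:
O(G, A) = -210789/A (O(G, A) = 333/((A*(-1/633))) = 333/((-A/633)) = 333*(-633/A) = -210789/A)
(187002 + (146*(-173) - 235))*(-465824 + O(-320, 201)) = (187002 + (146*(-173) - 235))*(-465824 - 210789/201) = (187002 + (-25258 - 235))*(-465824 - 210789*1/201) = (187002 - 25493)*(-465824 - 70263/67) = 161509*(-31280471/67) = -5052077590739/67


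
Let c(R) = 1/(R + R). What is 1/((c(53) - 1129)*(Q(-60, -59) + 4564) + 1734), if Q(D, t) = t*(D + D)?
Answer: -53/696644304 ≈ -7.6079e-8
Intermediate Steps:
Q(D, t) = 2*D*t (Q(D, t) = t*(2*D) = 2*D*t)
c(R) = 1/(2*R)
1/((c(53) - 1129)*(Q(-60, -59) + 4564) + 1734) = 1/(((½)/53 - 1129)*(2*(-60)*(-59) + 4564) + 1734) = 1/(((½)*(1/53) - 1129)*(7080 + 4564) + 1734) = 1/((1/106 - 1129)*11644 + 1734) = 1/(-119673/106*11644 + 1734) = 1/(-696736206/53 + 1734) = 1/(-696644304/53) = -53/696644304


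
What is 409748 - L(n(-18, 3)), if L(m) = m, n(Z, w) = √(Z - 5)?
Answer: 409748 - I*√23 ≈ 4.0975e+5 - 4.7958*I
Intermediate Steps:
n(Z, w) = √(-5 + Z)
409748 - L(n(-18, 3)) = 409748 - √(-5 - 18) = 409748 - √(-23) = 409748 - I*√23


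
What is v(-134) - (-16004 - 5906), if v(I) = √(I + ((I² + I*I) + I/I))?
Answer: 21910 + √35779 ≈ 22099.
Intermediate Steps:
v(I) = √(1 + I + 2*I²) (v(I) = √(I + ((I² + I²) + 1)) = √(I + (2*I² + 1)) = √(I + (1 + 2*I²)) = √(1 + I + 2*I²))
v(-134) - (-16004 - 5906) = √(1 - 134 + 2*(-134)²) - (-16004 - 5906) = √(1 - 134 + 2*17956) - 1*(-21910) = √(1 - 134 + 35912) + 21910 = √35779 + 21910 = 21910 + √35779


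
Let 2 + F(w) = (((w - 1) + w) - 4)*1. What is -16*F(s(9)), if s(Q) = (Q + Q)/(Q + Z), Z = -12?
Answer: 304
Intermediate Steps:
s(Q) = 2*Q/(-12 + Q) (s(Q) = (Q + Q)/(Q - 12) = (2*Q)/(-12 + Q) = 2*Q/(-12 + Q))
F(w) = -7 + 2*w (F(w) = -2 + (((w - 1) + w) - 4)*1 = -2 + (((-1 + w) + w) - 4)*1 = -2 + ((-1 + 2*w) - 4)*1 = -2 + (-5 + 2*w)*1 = -2 + (-5 + 2*w) = -7 + 2*w)
-16*F(s(9)) = -16*(-7 + 2*(2*9/(-12 + 9))) = -16*(-7 + 2*(2*9/(-3))) = -16*(-7 + 2*(2*9*(-⅓))) = -16*(-7 + 2*(-6)) = -16*(-7 - 12) = -16*(-19) = 304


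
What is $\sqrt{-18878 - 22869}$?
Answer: $i \sqrt{41747} \approx 204.32 i$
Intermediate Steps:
$\sqrt{-18878 - 22869} = \sqrt{-41747} = i \sqrt{41747}$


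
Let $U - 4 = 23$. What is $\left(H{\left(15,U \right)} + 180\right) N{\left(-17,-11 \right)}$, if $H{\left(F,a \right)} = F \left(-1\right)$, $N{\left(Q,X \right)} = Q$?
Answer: $-2805$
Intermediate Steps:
$U = 27$ ($U = 4 + 23 = 27$)
$H{\left(F,a \right)} = - F$
$\left(H{\left(15,U \right)} + 180\right) N{\left(-17,-11 \right)} = \left(\left(-1\right) 15 + 180\right) \left(-17\right) = \left(-15 + 180\right) \left(-17\right) = 165 \left(-17\right) = -2805$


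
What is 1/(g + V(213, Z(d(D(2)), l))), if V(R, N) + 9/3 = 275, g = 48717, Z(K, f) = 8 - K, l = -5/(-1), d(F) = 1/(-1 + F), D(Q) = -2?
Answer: 1/48989 ≈ 2.0413e-5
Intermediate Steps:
l = 5 (l = -5*(-1) = 5)
V(R, N) = 272 (V(R, N) = -3 + 275 = 272)
1/(g + V(213, Z(d(D(2)), l))) = 1/(48717 + 272) = 1/48989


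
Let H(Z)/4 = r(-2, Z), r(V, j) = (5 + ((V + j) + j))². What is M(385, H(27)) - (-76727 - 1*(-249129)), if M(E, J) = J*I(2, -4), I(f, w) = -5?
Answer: -237382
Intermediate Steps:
r(V, j) = (5 + V + 2*j)² (r(V, j) = (5 + (V + 2*j))² = (5 + V + 2*j)²)
H(Z) = 4*(3 + 2*Z)² (H(Z) = 4*(5 - 2 + 2*Z)² = 4*(3 + 2*Z)²)
M(E, J) = -5*J (M(E, J) = J*(-5) = -5*J)
M(385, H(27)) - (-76727 - 1*(-249129)) = -20*(3 + 2*27)² - (-76727 - 1*(-249129)) = -20*(3 + 54)² - (-76727 + 249129) = -20*57² - 1*172402 = -20*3249 - 172402 = -5*12996 - 172402 = -64980 - 172402 = -237382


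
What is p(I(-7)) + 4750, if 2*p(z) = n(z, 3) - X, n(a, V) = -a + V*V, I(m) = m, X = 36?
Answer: 4740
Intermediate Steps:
n(a, V) = V² - a (n(a, V) = -a + V² = V² - a)
p(z) = -27/2 - z/2 (p(z) = ((3² - z) - 1*36)/2 = ((9 - z) - 36)/2 = (-27 - z)/2 = -27/2 - z/2)
p(I(-7)) + 4750 = (-27/2 - ½*(-7)) + 4750 = (-27/2 + 7/2) + 4750 = -10 + 4750 = 4740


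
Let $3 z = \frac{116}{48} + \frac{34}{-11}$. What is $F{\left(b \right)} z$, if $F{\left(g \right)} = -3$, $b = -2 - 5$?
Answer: $\frac{89}{132} \approx 0.67424$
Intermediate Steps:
$b = -7$
$z = - \frac{89}{396}$ ($z = \frac{\frac{116}{48} + \frac{34}{-11}}{3} = \frac{116 \cdot \frac{1}{48} + 34 \left(- \frac{1}{11}\right)}{3} = \frac{\frac{29}{12} - \frac{34}{11}}{3} = \frac{1}{3} \left(- \frac{89}{132}\right) = - \frac{89}{396} \approx -0.22475$)
$F{\left(b \right)} z = \left(-3\right) \left(- \frac{89}{396}\right) = \frac{89}{132}$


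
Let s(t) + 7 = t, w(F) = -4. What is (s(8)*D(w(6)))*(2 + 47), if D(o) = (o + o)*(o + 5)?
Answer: -392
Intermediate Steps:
s(t) = -7 + t
D(o) = 2*o*(5 + o) (D(o) = (2*o)*(5 + o) = 2*o*(5 + o))
(s(8)*D(w(6)))*(2 + 47) = ((-7 + 8)*(2*(-4)*(5 - 4)))*(2 + 47) = (1*(2*(-4)*1))*49 = (1*(-8))*49 = -8*49 = -392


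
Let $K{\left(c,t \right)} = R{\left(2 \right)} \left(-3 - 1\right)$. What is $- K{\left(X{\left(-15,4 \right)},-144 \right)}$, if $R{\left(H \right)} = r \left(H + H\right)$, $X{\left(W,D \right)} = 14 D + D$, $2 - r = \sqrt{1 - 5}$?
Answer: $32 - 32 i \approx 32.0 - 32.0 i$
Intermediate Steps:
$r = 2 - 2 i$ ($r = 2 - \sqrt{1 - 5} = 2 - \sqrt{-4} = 2 - 2 i \approx 2.0 - 2.0 i$)
$X{\left(W,D \right)} = 15 D$
$R{\left(H \right)} = 2 H \left(2 - 2 i\right)$ ($R{\left(H \right)} = \left(2 - 2 i\right) \left(H + H\right) = \left(2 - 2 i\right) 2 H = 2 H \left(2 - 2 i\right)$)
$K{\left(c,t \right)} = -32 + 32 i$ ($K{\left(c,t \right)} = 4 \cdot 2 \left(1 - i\right) \left(-3 - 1\right) = \left(8 - 8 i\right) \left(-4\right) = -32 + 32 i$)
$- K{\left(X{\left(-15,4 \right)},-144 \right)} = - (-32 + 32 i) = 32 - 32 i$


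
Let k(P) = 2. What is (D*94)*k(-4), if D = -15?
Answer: -2820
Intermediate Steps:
(D*94)*k(-4) = -15*94*2 = -1410*2 = -2820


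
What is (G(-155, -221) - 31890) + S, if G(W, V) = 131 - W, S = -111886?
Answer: -143490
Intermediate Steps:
(G(-155, -221) - 31890) + S = ((131 - 1*(-155)) - 31890) - 111886 = ((131 + 155) - 31890) - 111886 = (286 - 31890) - 111886 = -31604 - 111886 = -143490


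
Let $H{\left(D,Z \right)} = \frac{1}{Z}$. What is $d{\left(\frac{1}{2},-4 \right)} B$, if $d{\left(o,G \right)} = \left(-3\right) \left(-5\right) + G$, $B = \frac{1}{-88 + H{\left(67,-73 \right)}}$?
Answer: $- \frac{803}{6425} \approx -0.12498$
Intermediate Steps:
$B = - \frac{73}{6425}$ ($B = \frac{1}{-88 + \frac{1}{-73}} = \frac{1}{-88 - \frac{1}{73}} = \frac{1}{- \frac{6425}{73}} = - \frac{73}{6425} \approx -0.011362$)
$d{\left(o,G \right)} = 15 + G$
$d{\left(\frac{1}{2},-4 \right)} B = \left(15 - 4\right) \left(- \frac{73}{6425}\right) = 11 \left(- \frac{73}{6425}\right) = - \frac{803}{6425}$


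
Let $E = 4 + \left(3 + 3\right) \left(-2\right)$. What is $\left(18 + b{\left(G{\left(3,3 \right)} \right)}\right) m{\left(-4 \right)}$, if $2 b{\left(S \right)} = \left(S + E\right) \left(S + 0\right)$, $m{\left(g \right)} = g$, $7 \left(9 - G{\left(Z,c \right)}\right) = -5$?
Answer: $- \frac{5160}{49} \approx -105.31$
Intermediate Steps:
$G{\left(Z,c \right)} = \frac{68}{7}$ ($G{\left(Z,c \right)} = 9 - - \frac{5}{7} = 9 + \frac{5}{7} = \frac{68}{7}$)
$E = -8$ ($E = 4 + 6 \left(-2\right) = 4 - 12 = -8$)
$b{\left(S \right)} = \frac{S \left(-8 + S\right)}{2}$ ($b{\left(S \right)} = \frac{\left(S - 8\right) \left(S + 0\right)}{2} = \frac{\left(-8 + S\right) S}{2} = \frac{S \left(-8 + S\right)}{2}$)
$\left(18 + b{\left(G{\left(3,3 \right)} \right)}\right) m{\left(-4 \right)} = \left(18 + \frac{1}{2} \cdot \frac{68}{7} \left(-8 + \frac{68}{7}\right)\right) \left(-4\right) = \left(18 + \frac{1}{2} \cdot \frac{68}{7} \cdot \frac{12}{7}\right) \left(-4\right) = \left(18 + \frac{408}{49}\right) \left(-4\right) = \frac{1290}{49} \left(-4\right) = - \frac{5160}{49}$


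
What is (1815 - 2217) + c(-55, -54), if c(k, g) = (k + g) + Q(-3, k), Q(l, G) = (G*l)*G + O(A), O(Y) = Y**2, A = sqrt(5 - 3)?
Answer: -9584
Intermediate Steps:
A = sqrt(2) ≈ 1.4142
Q(l, G) = 2 + l*G**2 (Q(l, G) = (G*l)*G + (sqrt(2))**2 = l*G**2 + 2 = 2 + l*G**2)
c(k, g) = 2 + g + k - 3*k**2 (c(k, g) = (k + g) + (2 - 3*k**2) = (g + k) + (2 - 3*k**2) = 2 + g + k - 3*k**2)
(1815 - 2217) + c(-55, -54) = (1815 - 2217) + (2 - 54 - 55 - 3*(-55)**2) = -402 + (2 - 54 - 55 - 3*3025) = -402 + (2 - 54 - 55 - 9075) = -402 - 9182 = -9584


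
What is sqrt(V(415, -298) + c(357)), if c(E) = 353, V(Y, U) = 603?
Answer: 2*sqrt(239) ≈ 30.919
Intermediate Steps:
sqrt(V(415, -298) + c(357)) = sqrt(603 + 353) = sqrt(956) = 2*sqrt(239)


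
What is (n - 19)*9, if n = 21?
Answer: 18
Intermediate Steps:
(n - 19)*9 = (21 - 19)*9 = 2*9 = 18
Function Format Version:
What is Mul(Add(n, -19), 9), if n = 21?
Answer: 18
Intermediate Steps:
Mul(Add(n, -19), 9) = Mul(Add(21, -19), 9) = Mul(2, 9) = 18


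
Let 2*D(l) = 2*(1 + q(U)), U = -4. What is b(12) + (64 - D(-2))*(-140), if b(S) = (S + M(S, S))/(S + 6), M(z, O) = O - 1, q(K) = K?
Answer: -168817/18 ≈ -9378.7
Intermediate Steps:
D(l) = -3 (D(l) = (2*(1 - 4))/2 = (2*(-3))/2 = (½)*(-6) = -3)
M(z, O) = -1 + O
b(S) = (-1 + 2*S)/(6 + S) (b(S) = (S + (-1 + S))/(S + 6) = (-1 + 2*S)/(6 + S))
b(12) + (64 - D(-2))*(-140) = (-1 + 2*12)/(6 + 12) + (64 - 1*(-3))*(-140) = (-1 + 24)/18 + (64 + 3)*(-140) = (1/18)*23 + 67*(-140) = 23/18 - 9380 = -168817/18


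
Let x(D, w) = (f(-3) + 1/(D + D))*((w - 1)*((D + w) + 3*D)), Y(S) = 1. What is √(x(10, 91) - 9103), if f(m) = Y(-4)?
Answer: √13106/2 ≈ 57.241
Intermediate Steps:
f(m) = 1
x(D, w) = (1 + 1/(2*D))*(-1 + w)*(w + 4*D) (x(D, w) = (1 + 1/(D + D))*((w - 1)*((D + w) + 3*D)) = (1 + 1/(2*D))*((-1 + w)*(w + 4*D)) = (1 + 1/(2*D))*(-1 + w)*(w + 4*D))
√(x(10, 91) - 9103) = √((½)*(91² - 1*91 + 2*10*(-2 + 91 + 91² - 4*10 + 4*10*91))/10 - 9103) = √((½)*(⅒)*(8281 - 91 + 2*10*(-2 + 91 + 8281 - 40 + 3640)) - 9103) = √((½)*(⅒)*(8281 - 91 + 2*10*11970) - 9103) = √((½)*(⅒)*(8281 - 91 + 239400) - 9103) = √((½)*(⅒)*247590 - 9103) = √(24759/2 - 9103) = √(6553/2) = √13106/2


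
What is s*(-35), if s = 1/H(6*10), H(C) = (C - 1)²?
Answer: -35/3481 ≈ -0.010055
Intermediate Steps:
H(C) = (-1 + C)²
s = 1/3481 (s = 1/((-1 + 6*10)²) = 1/((-1 + 60)²) = 1/(59²) = 1/3481 ≈ 0.00028727)
s*(-35) = (1/3481)*(-35) = -35/3481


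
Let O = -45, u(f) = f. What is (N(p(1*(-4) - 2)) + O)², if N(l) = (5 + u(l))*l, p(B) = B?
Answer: 1521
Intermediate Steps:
N(l) = l*(5 + l) (N(l) = (5 + l)*l = l*(5 + l))
(N(p(1*(-4) - 2)) + O)² = ((1*(-4) - 2)*(5 + (1*(-4) - 2)) - 45)² = ((-4 - 2)*(5 + (-4 - 2)) - 45)² = (-6*(5 - 6) - 45)² = (-6*(-1) - 45)² = (6 - 45)² = (-39)² = 1521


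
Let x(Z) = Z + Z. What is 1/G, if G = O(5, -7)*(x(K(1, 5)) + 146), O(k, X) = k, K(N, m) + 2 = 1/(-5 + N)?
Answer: 2/1415 ≈ 0.0014134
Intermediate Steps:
K(N, m) = -2 + 1/(-5 + N)
x(Z) = 2*Z
G = 1415/2 (G = 5*(2*((11 - 2*1)/(-5 + 1)) + 146) = 5*(2*((11 - 2)/(-4)) + 146) = 5*(2*(-¼*9) + 146) = 5*(2*(-9/4) + 146) = 5*(-9/2 + 146) = 5*(283/2) = 1415/2 ≈ 707.50)
1/G = 1/(1415/2) = 2/1415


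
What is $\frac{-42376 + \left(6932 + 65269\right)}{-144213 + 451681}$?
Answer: $\frac{29825}{307468} \approx 0.097002$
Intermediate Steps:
$\frac{-42376 + \left(6932 + 65269\right)}{-144213 + 451681} = \frac{-42376 + 72201}{307468} = 29825 \cdot \frac{1}{307468} = \frac{29825}{307468}$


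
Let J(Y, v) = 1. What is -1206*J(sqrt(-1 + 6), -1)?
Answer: -1206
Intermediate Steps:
-1206*J(sqrt(-1 + 6), -1) = -1206*1 = -1206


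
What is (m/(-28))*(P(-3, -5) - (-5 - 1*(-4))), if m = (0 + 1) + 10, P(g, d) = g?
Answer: 11/14 ≈ 0.78571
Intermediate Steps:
m = 11 (m = 1 + 10 = 11)
(m/(-28))*(P(-3, -5) - (-5 - 1*(-4))) = (11/(-28))*(-3 - (-5 - 1*(-4))) = (11*(-1/28))*(-3 - (-5 + 4)) = -11*(-3 - 1*(-1))/28 = -11*(-3 + 1)/28 = -11/28*(-2) = 11/14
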